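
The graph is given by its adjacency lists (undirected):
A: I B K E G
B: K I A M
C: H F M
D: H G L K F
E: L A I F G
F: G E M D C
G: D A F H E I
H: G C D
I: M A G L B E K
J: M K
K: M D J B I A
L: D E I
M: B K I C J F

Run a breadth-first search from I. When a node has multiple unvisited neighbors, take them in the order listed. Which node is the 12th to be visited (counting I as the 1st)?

Visit I; enqueue M, A, G, L, B, E, K → queue [M, A, G, L, B, E, K]
Visit M; enqueue C, J, F → queue [A, G, L, B, E, K, C, J, F]
Visit A → queue [G, L, B, E, K, C, J, F]
Visit G; enqueue D, H → queue [L, B, E, K, C, J, F, D, H]
Visit L → queue [B, E, K, C, J, F, D, H]
Visit B → queue [E, K, C, J, F, D, H]
Visit E → queue [K, C, J, F, D, H]
Visit K → queue [C, J, F, D, H]
Visit C → queue [J, F, D, H]
Visit J → queue [F, D, H]
Visit F → queue [D, H]
Visit D → queue [H]
Visit H → queue []

Visit order: I, M, A, G, L, B, E, K, C, J, F, D, H

D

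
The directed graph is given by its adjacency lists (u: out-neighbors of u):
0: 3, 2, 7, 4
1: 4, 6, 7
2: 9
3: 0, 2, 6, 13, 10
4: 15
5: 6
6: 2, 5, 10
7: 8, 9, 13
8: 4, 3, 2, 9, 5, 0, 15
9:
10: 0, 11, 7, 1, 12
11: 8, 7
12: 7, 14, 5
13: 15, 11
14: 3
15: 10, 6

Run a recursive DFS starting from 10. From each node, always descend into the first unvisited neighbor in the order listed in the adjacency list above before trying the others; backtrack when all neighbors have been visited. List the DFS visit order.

Visit 10
10 → 0
0 → 3
3 → 2
2 → 9
3 → 6
6 → 5
3 → 13
13 → 15
13 → 11
11 → 8
8 → 4
11 → 7
10 → 1
10 → 12
12 → 14

10, 0, 3, 2, 9, 6, 5, 13, 15, 11, 8, 4, 7, 1, 12, 14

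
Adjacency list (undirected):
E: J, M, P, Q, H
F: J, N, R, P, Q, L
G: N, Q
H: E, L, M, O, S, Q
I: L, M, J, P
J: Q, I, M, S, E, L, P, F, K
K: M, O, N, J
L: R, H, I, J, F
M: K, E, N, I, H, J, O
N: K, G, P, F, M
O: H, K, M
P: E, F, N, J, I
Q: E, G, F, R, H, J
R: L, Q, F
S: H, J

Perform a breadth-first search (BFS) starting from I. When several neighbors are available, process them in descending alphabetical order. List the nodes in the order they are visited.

Visit I; enqueue P, M, L, J → queue [P, M, L, J]
Visit P; enqueue N, F, E → queue [M, L, J, N, F, E]
Visit M; enqueue O, K, H → queue [L, J, N, F, E, O, K, H]
Visit L; enqueue R → queue [J, N, F, E, O, K, H, R]
Visit J; enqueue S, Q → queue [N, F, E, O, K, H, R, S, Q]
Visit N; enqueue G → queue [F, E, O, K, H, R, S, Q, G]
Visit F → queue [E, O, K, H, R, S, Q, G]
Visit E → queue [O, K, H, R, S, Q, G]
Visit O → queue [K, H, R, S, Q, G]
Visit K → queue [H, R, S, Q, G]
Visit H → queue [R, S, Q, G]
Visit R → queue [S, Q, G]
Visit S → queue [Q, G]
Visit Q → queue [G]
Visit G → queue []

I P M L J N F E O K H R S Q G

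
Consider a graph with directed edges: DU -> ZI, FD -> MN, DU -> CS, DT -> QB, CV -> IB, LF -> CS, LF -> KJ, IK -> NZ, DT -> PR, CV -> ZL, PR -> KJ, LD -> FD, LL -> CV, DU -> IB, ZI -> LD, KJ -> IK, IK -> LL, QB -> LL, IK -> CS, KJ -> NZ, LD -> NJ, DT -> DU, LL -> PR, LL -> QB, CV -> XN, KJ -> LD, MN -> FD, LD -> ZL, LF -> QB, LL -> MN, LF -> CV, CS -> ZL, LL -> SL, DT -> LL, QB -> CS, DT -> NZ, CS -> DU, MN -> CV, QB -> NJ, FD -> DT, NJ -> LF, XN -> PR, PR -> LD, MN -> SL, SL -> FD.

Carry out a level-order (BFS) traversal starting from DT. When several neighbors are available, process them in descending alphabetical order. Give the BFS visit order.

Visit DT; enqueue QB, PR, NZ, LL, DU → queue [QB, PR, NZ, LL, DU]
Visit QB; enqueue NJ, CS → queue [PR, NZ, LL, DU, NJ, CS]
Visit PR; enqueue LD, KJ → queue [NZ, LL, DU, NJ, CS, LD, KJ]
Visit NZ → queue [LL, DU, NJ, CS, LD, KJ]
Visit LL; enqueue SL, MN, CV → queue [DU, NJ, CS, LD, KJ, SL, MN, CV]
Visit DU; enqueue ZI, IB → queue [NJ, CS, LD, KJ, SL, MN, CV, ZI, IB]
Visit NJ; enqueue LF → queue [CS, LD, KJ, SL, MN, CV, ZI, IB, LF]
Visit CS; enqueue ZL → queue [LD, KJ, SL, MN, CV, ZI, IB, LF, ZL]
Visit LD; enqueue FD → queue [KJ, SL, MN, CV, ZI, IB, LF, ZL, FD]
Visit KJ; enqueue IK → queue [SL, MN, CV, ZI, IB, LF, ZL, FD, IK]
Visit SL → queue [MN, CV, ZI, IB, LF, ZL, FD, IK]
Visit MN → queue [CV, ZI, IB, LF, ZL, FD, IK]
Visit CV; enqueue XN → queue [ZI, IB, LF, ZL, FD, IK, XN]
Visit ZI → queue [IB, LF, ZL, FD, IK, XN]
Visit IB → queue [LF, ZL, FD, IK, XN]
Visit LF → queue [ZL, FD, IK, XN]
Visit ZL → queue [FD, IK, XN]
Visit FD → queue [IK, XN]
Visit IK → queue [XN]
Visit XN → queue []

DT QB PR NZ LL DU NJ CS LD KJ SL MN CV ZI IB LF ZL FD IK XN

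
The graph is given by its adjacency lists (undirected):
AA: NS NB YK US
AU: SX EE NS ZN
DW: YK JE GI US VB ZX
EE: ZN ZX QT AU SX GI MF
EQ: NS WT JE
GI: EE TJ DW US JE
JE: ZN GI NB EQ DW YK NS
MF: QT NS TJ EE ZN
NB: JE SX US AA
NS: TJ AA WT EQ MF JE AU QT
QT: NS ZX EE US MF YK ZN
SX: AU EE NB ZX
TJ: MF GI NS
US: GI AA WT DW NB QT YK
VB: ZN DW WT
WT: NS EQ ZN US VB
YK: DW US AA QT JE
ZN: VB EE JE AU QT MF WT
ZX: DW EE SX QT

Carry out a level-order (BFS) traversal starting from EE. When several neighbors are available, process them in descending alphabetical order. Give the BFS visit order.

EE ZX ZN SX QT MF GI AU DW WT VB JE NB YK US NS TJ EQ AA

Visit EE; enqueue ZX, ZN, SX, QT, MF, GI, AU → queue [ZX, ZN, SX, QT, MF, GI, AU]
Visit ZX; enqueue DW → queue [ZN, SX, QT, MF, GI, AU, DW]
Visit ZN; enqueue WT, VB, JE → queue [SX, QT, MF, GI, AU, DW, WT, VB, JE]
Visit SX; enqueue NB → queue [QT, MF, GI, AU, DW, WT, VB, JE, NB]
Visit QT; enqueue YK, US, NS → queue [MF, GI, AU, DW, WT, VB, JE, NB, YK, US, NS]
Visit MF; enqueue TJ → queue [GI, AU, DW, WT, VB, JE, NB, YK, US, NS, TJ]
Visit GI → queue [AU, DW, WT, VB, JE, NB, YK, US, NS, TJ]
Visit AU → queue [DW, WT, VB, JE, NB, YK, US, NS, TJ]
Visit DW → queue [WT, VB, JE, NB, YK, US, NS, TJ]
Visit WT; enqueue EQ → queue [VB, JE, NB, YK, US, NS, TJ, EQ]
Visit VB → queue [JE, NB, YK, US, NS, TJ, EQ]
Visit JE → queue [NB, YK, US, NS, TJ, EQ]
Visit NB; enqueue AA → queue [YK, US, NS, TJ, EQ, AA]
Visit YK → queue [US, NS, TJ, EQ, AA]
Visit US → queue [NS, TJ, EQ, AA]
Visit NS → queue [TJ, EQ, AA]
Visit TJ → queue [EQ, AA]
Visit EQ → queue [AA]
Visit AA → queue []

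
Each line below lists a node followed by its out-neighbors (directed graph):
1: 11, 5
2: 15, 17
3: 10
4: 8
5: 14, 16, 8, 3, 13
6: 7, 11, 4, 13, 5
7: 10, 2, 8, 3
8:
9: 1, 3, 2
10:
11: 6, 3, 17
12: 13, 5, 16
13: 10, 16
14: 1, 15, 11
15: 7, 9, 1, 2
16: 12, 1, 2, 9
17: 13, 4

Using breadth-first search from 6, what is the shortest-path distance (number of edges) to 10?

2

Level 0: 6
Level 1: 4, 5, 7, 11, 13
Level 2: 2, 3, 8, 10, 14, 16, 17
Level 3: 1, 9, 12, 15
10 first appears at level 2.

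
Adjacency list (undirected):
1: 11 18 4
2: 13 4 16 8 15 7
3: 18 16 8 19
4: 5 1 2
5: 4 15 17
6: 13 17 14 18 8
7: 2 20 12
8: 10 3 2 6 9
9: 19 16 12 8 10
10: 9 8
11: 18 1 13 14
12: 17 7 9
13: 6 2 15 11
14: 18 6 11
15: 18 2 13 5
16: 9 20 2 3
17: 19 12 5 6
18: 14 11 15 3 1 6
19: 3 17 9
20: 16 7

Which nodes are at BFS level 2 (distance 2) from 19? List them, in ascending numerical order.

Level 0: 19
Level 1: 3, 9, 17
Level 2: 5, 6, 8, 10, 12, 16, 18
Level 3: 1, 2, 4, 7, 11, 13, 14, 15, 20

5, 6, 8, 10, 12, 16, 18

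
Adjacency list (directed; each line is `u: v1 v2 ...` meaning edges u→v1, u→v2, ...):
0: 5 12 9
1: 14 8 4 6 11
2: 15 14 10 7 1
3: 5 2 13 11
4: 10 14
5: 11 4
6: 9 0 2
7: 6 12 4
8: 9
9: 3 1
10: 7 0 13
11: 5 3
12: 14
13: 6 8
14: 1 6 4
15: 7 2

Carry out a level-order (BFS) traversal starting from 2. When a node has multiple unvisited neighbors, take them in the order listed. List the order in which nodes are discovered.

2, 15, 14, 10, 7, 1, 6, 4, 0, 13, 12, 8, 11, 9, 5, 3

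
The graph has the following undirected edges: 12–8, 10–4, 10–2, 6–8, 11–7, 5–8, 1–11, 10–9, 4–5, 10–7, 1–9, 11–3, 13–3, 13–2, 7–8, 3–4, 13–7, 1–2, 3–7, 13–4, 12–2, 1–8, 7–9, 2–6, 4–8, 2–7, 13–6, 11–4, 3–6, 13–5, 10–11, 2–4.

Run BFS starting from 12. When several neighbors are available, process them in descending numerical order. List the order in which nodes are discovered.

Visit 12; enqueue 8, 2 → queue [8, 2]
Visit 8; enqueue 7, 6, 5, 4, 1 → queue [2, 7, 6, 5, 4, 1]
Visit 2; enqueue 13, 10 → queue [7, 6, 5, 4, 1, 13, 10]
Visit 7; enqueue 11, 9, 3 → queue [6, 5, 4, 1, 13, 10, 11, 9, 3]
Visit 6 → queue [5, 4, 1, 13, 10, 11, 9, 3]
Visit 5 → queue [4, 1, 13, 10, 11, 9, 3]
Visit 4 → queue [1, 13, 10, 11, 9, 3]
Visit 1 → queue [13, 10, 11, 9, 3]
Visit 13 → queue [10, 11, 9, 3]
Visit 10 → queue [11, 9, 3]
Visit 11 → queue [9, 3]
Visit 9 → queue [3]
Visit 3 → queue []

12, 8, 2, 7, 6, 5, 4, 1, 13, 10, 11, 9, 3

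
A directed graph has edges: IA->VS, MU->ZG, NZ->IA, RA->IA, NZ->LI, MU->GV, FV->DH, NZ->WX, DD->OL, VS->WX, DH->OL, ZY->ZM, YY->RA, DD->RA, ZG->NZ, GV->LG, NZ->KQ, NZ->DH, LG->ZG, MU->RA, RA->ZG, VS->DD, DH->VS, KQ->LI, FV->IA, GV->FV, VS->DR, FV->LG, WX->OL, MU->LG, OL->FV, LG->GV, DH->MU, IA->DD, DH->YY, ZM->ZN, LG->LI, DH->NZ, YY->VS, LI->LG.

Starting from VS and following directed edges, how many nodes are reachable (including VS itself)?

BFS from VS visits: VS, DD, DR, WX, OL, RA, FV, IA, ZG, DH, LG, NZ, MU, YY, GV, LI, KQ
Reachable nodes: 17 of 20 total.

17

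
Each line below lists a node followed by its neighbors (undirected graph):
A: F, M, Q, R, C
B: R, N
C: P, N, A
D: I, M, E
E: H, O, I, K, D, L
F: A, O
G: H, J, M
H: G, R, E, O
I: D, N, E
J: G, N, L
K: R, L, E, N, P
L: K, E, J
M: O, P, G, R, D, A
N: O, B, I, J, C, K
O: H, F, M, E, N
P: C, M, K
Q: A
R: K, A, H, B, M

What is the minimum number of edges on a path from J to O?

2

Level 0: J
Level 1: G, L, N
Level 2: B, C, E, H, I, K, M, O
Level 3: A, D, F, P, R
Level 4: Q
O first appears at level 2.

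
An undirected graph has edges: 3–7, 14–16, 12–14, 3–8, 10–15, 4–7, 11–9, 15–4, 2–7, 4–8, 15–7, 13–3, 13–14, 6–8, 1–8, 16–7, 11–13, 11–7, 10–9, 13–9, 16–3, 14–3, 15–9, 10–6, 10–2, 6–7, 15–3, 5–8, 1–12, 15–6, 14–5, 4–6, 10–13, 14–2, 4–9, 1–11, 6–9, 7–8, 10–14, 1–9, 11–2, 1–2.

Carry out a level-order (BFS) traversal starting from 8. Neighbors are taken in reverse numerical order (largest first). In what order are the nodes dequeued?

8 -> 7 -> 6 -> 5 -> 4 -> 3 -> 1 -> 16 -> 15 -> 11 -> 2 -> 10 -> 9 -> 14 -> 13 -> 12

Visit 8; enqueue 7, 6, 5, 4, 3, 1 → queue [7, 6, 5, 4, 3, 1]
Visit 7; enqueue 16, 15, 11, 2 → queue [6, 5, 4, 3, 1, 16, 15, 11, 2]
Visit 6; enqueue 10, 9 → queue [5, 4, 3, 1, 16, 15, 11, 2, 10, 9]
Visit 5; enqueue 14 → queue [4, 3, 1, 16, 15, 11, 2, 10, 9, 14]
Visit 4 → queue [3, 1, 16, 15, 11, 2, 10, 9, 14]
Visit 3; enqueue 13 → queue [1, 16, 15, 11, 2, 10, 9, 14, 13]
Visit 1; enqueue 12 → queue [16, 15, 11, 2, 10, 9, 14, 13, 12]
Visit 16 → queue [15, 11, 2, 10, 9, 14, 13, 12]
Visit 15 → queue [11, 2, 10, 9, 14, 13, 12]
Visit 11 → queue [2, 10, 9, 14, 13, 12]
Visit 2 → queue [10, 9, 14, 13, 12]
Visit 10 → queue [9, 14, 13, 12]
Visit 9 → queue [14, 13, 12]
Visit 14 → queue [13, 12]
Visit 13 → queue [12]
Visit 12 → queue []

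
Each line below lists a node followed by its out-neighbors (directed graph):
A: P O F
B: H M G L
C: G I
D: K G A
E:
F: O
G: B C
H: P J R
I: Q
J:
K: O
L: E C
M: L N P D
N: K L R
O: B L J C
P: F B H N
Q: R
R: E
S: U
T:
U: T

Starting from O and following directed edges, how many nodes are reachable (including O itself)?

18

BFS from O visits: O, B, L, J, C, H, M, G, E, I, P, R, N, D, Q, F, K, A
Reachable nodes: 18 of 21 total.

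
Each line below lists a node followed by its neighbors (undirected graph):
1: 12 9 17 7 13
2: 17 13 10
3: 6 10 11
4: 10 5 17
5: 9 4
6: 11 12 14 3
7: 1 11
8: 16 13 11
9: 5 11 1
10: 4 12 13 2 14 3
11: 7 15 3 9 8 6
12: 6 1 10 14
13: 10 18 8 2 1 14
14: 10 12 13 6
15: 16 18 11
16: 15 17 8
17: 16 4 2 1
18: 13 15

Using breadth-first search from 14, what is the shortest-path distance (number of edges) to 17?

Level 0: 14
Level 1: 6, 10, 12, 13
Level 2: 1, 2, 3, 4, 8, 11, 18
Level 3: 5, 7, 9, 15, 16, 17
17 first appears at level 3.

3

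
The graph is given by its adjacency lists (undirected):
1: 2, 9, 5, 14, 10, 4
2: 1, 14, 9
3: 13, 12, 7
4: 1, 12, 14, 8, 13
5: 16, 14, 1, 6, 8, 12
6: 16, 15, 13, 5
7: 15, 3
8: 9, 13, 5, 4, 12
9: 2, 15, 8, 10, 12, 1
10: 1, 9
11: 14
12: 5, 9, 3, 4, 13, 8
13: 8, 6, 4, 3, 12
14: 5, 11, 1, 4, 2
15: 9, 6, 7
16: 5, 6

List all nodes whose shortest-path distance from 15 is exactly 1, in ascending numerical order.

Level 0: 15
Level 1: 6, 7, 9
Level 2: 1, 2, 3, 5, 8, 10, 12, 13, 16
Level 3: 4, 14
Level 4: 11

6, 7, 9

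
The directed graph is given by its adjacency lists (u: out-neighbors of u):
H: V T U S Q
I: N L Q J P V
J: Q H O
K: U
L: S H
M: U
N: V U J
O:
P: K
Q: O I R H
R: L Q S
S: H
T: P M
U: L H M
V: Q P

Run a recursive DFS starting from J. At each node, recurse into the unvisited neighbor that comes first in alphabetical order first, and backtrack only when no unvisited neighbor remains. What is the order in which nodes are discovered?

J H Q I L S N U M V P K O R T

Visit J
J → H
H → Q
Q → I
I → L
L → S
I → N
N → U
U → M
N → V
V → P
P → K
Q → O
Q → R
H → T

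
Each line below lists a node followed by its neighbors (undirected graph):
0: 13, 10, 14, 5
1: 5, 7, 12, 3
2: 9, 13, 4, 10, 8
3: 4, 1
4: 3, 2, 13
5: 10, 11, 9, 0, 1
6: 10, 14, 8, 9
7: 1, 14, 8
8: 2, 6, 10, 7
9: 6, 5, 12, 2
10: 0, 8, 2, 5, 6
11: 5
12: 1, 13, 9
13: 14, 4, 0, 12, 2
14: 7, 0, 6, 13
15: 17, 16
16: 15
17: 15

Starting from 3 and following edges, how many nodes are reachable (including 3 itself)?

15

BFS from 3 visits: 3, 4, 1, 2, 13, 5, 7, 12, 9, 10, 8, 14, 0, 11, 6
Reachable nodes: 15 of 18 total.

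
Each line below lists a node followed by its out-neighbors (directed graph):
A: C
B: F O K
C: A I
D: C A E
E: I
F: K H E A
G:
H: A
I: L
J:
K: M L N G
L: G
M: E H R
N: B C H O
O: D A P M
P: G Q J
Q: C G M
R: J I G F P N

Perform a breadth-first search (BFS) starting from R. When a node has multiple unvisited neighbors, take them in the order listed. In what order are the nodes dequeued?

Visit R; enqueue J, I, G, F, P, N → queue [J, I, G, F, P, N]
Visit J → queue [I, G, F, P, N]
Visit I; enqueue L → queue [G, F, P, N, L]
Visit G → queue [F, P, N, L]
Visit F; enqueue K, H, E, A → queue [P, N, L, K, H, E, A]
Visit P; enqueue Q → queue [N, L, K, H, E, A, Q]
Visit N; enqueue B, C, O → queue [L, K, H, E, A, Q, B, C, O]
Visit L → queue [K, H, E, A, Q, B, C, O]
Visit K; enqueue M → queue [H, E, A, Q, B, C, O, M]
Visit H → queue [E, A, Q, B, C, O, M]
Visit E → queue [A, Q, B, C, O, M]
Visit A → queue [Q, B, C, O, M]
Visit Q → queue [B, C, O, M]
Visit B → queue [C, O, M]
Visit C → queue [O, M]
Visit O; enqueue D → queue [M, D]
Visit M → queue [D]
Visit D → queue []

R, J, I, G, F, P, N, L, K, H, E, A, Q, B, C, O, M, D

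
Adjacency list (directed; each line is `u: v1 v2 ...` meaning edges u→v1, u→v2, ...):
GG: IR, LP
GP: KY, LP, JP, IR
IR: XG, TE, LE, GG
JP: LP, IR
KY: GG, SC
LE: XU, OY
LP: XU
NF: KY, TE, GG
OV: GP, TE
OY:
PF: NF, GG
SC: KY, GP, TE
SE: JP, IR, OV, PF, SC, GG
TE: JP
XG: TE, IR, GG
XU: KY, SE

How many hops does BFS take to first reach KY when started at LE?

2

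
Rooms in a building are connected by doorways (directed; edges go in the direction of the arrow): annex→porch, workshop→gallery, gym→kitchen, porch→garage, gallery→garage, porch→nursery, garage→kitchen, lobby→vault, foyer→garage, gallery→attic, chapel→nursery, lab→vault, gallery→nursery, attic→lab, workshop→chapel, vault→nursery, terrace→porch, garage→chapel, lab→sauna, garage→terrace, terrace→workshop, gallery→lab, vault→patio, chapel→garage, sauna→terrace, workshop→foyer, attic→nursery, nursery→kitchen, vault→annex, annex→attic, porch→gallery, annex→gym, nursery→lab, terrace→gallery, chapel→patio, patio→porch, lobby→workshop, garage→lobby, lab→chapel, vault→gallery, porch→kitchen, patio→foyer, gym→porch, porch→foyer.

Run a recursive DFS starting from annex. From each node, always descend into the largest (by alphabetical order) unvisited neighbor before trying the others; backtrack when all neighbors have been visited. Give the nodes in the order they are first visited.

Visit annex
annex → porch
porch → nursery
nursery → lab
lab → vault
vault → patio
patio → foyer
foyer → garage
garage → terrace
terrace → workshop
workshop → gallery
gallery → attic
workshop → chapel
garage → lobby
garage → kitchen
lab → sauna
annex → gym

annex, porch, nursery, lab, vault, patio, foyer, garage, terrace, workshop, gallery, attic, chapel, lobby, kitchen, sauna, gym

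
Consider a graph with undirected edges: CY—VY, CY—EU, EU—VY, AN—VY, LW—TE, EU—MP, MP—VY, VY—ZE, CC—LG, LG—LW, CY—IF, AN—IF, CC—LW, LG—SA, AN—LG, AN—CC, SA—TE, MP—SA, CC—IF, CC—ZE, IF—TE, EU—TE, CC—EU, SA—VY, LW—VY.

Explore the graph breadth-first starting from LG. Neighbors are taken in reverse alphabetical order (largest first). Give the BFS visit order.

Visit LG; enqueue SA, LW, CC, AN → queue [SA, LW, CC, AN]
Visit SA; enqueue VY, TE, MP → queue [LW, CC, AN, VY, TE, MP]
Visit LW → queue [CC, AN, VY, TE, MP]
Visit CC; enqueue ZE, IF, EU → queue [AN, VY, TE, MP, ZE, IF, EU]
Visit AN → queue [VY, TE, MP, ZE, IF, EU]
Visit VY; enqueue CY → queue [TE, MP, ZE, IF, EU, CY]
Visit TE → queue [MP, ZE, IF, EU, CY]
Visit MP → queue [ZE, IF, EU, CY]
Visit ZE → queue [IF, EU, CY]
Visit IF → queue [EU, CY]
Visit EU → queue [CY]
Visit CY → queue []

LG -> SA -> LW -> CC -> AN -> VY -> TE -> MP -> ZE -> IF -> EU -> CY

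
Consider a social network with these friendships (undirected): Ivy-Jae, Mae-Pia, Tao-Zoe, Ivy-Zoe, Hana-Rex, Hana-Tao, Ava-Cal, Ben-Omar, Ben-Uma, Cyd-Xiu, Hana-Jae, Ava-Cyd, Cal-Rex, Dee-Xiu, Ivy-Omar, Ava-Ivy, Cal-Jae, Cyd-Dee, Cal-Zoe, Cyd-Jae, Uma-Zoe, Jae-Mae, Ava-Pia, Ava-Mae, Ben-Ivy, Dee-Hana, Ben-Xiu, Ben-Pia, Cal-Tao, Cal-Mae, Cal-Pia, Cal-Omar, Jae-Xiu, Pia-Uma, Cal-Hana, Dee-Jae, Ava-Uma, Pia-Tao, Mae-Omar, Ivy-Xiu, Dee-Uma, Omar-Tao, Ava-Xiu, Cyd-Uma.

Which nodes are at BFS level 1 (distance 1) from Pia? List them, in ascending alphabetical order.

Level 0: Pia
Level 1: Ava, Ben, Cal, Mae, Tao, Uma
Level 2: Cyd, Dee, Hana, Ivy, Jae, Omar, Rex, Xiu, Zoe

Ava, Ben, Cal, Mae, Tao, Uma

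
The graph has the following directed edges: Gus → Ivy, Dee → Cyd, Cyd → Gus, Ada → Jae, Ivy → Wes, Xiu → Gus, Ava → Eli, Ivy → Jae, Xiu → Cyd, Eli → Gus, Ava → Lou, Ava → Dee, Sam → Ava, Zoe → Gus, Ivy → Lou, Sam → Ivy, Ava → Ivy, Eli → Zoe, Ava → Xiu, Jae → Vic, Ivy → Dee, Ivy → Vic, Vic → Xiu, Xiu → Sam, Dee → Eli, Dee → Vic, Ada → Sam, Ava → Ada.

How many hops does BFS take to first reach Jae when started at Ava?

2

Level 0: Ava
Level 1: Ada, Dee, Eli, Ivy, Lou, Xiu
Level 2: Cyd, Gus, Jae, Sam, Vic, Wes, Zoe
Jae first appears at level 2.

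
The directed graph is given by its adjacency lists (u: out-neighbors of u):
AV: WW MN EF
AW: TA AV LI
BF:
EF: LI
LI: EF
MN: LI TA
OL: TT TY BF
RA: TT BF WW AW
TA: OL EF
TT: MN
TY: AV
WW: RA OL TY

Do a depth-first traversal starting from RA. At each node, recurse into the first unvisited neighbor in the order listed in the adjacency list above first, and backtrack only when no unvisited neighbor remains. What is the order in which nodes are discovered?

Visit RA
RA → TT
TT → MN
MN → LI
LI → EF
MN → TA
TA → OL
OL → TY
TY → AV
AV → WW
OL → BF
RA → AW

RA -> TT -> MN -> LI -> EF -> TA -> OL -> TY -> AV -> WW -> BF -> AW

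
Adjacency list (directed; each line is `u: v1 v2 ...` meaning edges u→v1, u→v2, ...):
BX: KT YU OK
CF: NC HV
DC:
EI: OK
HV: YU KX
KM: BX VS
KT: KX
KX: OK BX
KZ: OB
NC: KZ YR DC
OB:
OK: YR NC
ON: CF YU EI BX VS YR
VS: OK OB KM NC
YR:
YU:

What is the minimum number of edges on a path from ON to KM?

Level 0: ON
Level 1: BX, CF, EI, VS, YR, YU
Level 2: HV, KM, KT, NC, OB, OK
Level 3: DC, KX, KZ
KM first appears at level 2.

2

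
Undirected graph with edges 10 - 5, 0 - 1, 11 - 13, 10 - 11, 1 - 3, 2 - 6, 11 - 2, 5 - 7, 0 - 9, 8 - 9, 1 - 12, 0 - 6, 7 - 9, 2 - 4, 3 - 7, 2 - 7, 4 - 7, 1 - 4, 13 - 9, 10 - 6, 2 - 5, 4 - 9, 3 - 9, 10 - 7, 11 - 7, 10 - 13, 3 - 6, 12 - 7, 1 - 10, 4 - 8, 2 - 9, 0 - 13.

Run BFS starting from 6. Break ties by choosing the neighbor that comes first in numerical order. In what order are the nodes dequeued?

6, 0, 2, 3, 10, 1, 9, 13, 4, 5, 7, 11, 12, 8

Visit 6; enqueue 0, 2, 3, 10 → queue [0, 2, 3, 10]
Visit 0; enqueue 1, 9, 13 → queue [2, 3, 10, 1, 9, 13]
Visit 2; enqueue 4, 5, 7, 11 → queue [3, 10, 1, 9, 13, 4, 5, 7, 11]
Visit 3 → queue [10, 1, 9, 13, 4, 5, 7, 11]
Visit 10 → queue [1, 9, 13, 4, 5, 7, 11]
Visit 1; enqueue 12 → queue [9, 13, 4, 5, 7, 11, 12]
Visit 9; enqueue 8 → queue [13, 4, 5, 7, 11, 12, 8]
Visit 13 → queue [4, 5, 7, 11, 12, 8]
Visit 4 → queue [5, 7, 11, 12, 8]
Visit 5 → queue [7, 11, 12, 8]
Visit 7 → queue [11, 12, 8]
Visit 11 → queue [12, 8]
Visit 12 → queue [8]
Visit 8 → queue []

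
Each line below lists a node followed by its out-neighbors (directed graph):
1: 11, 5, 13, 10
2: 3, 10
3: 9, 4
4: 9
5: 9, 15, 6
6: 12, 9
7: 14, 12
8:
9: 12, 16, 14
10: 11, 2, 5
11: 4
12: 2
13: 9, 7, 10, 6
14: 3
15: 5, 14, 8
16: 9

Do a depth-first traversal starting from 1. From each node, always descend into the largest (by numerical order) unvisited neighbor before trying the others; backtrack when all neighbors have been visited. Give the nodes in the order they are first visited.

Visit 1
1 → 13
13 → 10
10 → 11
11 → 4
4 → 9
9 → 16
9 → 14
14 → 3
9 → 12
12 → 2
10 → 5
5 → 15
15 → 8
5 → 6
13 → 7

1 -> 13 -> 10 -> 11 -> 4 -> 9 -> 16 -> 14 -> 3 -> 12 -> 2 -> 5 -> 15 -> 8 -> 6 -> 7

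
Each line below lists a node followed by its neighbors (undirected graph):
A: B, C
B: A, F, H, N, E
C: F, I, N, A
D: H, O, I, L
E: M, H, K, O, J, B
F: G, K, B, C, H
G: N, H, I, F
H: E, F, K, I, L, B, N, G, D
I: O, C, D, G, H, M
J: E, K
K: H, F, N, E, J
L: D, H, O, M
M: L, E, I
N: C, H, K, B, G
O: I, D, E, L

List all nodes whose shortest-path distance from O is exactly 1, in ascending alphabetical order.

D, E, I, L

Level 0: O
Level 1: D, E, I, L
Level 2: B, C, G, H, J, K, M
Level 3: A, F, N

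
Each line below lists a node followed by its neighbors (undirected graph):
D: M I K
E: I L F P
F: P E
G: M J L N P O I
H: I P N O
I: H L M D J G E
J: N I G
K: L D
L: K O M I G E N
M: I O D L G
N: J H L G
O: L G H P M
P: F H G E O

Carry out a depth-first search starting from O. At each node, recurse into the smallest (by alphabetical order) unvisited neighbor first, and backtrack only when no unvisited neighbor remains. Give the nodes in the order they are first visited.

Visit O
O → G
G → I
I → D
D → K
K → L
L → E
E → F
F → P
P → H
H → N
N → J
L → M

O → G → I → D → K → L → E → F → P → H → N → J → M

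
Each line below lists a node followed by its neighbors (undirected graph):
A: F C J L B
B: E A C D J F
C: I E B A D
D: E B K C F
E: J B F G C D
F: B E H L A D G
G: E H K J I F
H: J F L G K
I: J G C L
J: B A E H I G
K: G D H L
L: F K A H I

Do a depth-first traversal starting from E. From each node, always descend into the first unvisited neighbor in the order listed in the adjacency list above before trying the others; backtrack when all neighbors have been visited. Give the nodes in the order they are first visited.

Visit E
E → J
J → B
B → A
A → F
F → H
H → L
L → K
K → G
G → I
I → C
C → D

E -> J -> B -> A -> F -> H -> L -> K -> G -> I -> C -> D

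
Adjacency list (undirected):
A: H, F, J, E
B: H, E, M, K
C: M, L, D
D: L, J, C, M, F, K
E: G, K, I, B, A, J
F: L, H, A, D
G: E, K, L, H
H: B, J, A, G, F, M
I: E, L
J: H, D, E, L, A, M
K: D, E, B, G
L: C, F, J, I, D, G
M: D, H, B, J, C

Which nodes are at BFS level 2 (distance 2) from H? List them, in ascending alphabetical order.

Level 0: H
Level 1: A, B, F, G, J, M
Level 2: C, D, E, K, L
Level 3: I

C, D, E, K, L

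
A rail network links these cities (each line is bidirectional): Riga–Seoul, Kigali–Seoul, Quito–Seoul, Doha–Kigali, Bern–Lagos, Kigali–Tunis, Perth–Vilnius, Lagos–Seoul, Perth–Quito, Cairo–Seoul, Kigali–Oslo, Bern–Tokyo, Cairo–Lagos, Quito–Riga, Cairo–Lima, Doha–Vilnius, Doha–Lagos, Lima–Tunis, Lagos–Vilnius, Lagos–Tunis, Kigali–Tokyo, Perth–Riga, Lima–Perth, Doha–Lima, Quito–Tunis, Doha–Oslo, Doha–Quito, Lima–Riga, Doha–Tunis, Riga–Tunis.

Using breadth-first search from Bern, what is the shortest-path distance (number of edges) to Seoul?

2

Level 0: Bern
Level 1: Lagos, Tokyo
Level 2: Cairo, Doha, Kigali, Seoul, Tunis, Vilnius
Level 3: Lima, Oslo, Perth, Quito, Riga
Seoul first appears at level 2.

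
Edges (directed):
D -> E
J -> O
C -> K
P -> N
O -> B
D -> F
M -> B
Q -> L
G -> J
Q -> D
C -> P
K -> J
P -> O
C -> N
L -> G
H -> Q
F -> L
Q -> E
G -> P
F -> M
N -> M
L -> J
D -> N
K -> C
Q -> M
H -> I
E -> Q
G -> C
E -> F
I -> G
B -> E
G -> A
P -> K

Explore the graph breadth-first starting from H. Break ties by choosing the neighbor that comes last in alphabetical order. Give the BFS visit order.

H, Q, I, M, L, E, D, G, B, J, F, N, P, C, A, O, K

Visit H; enqueue Q, I → queue [Q, I]
Visit Q; enqueue M, L, E, D → queue [I, M, L, E, D]
Visit I; enqueue G → queue [M, L, E, D, G]
Visit M; enqueue B → queue [L, E, D, G, B]
Visit L; enqueue J → queue [E, D, G, B, J]
Visit E; enqueue F → queue [D, G, B, J, F]
Visit D; enqueue N → queue [G, B, J, F, N]
Visit G; enqueue P, C, A → queue [B, J, F, N, P, C, A]
Visit B → queue [J, F, N, P, C, A]
Visit J; enqueue O → queue [F, N, P, C, A, O]
Visit F → queue [N, P, C, A, O]
Visit N → queue [P, C, A, O]
Visit P; enqueue K → queue [C, A, O, K]
Visit C → queue [A, O, K]
Visit A → queue [O, K]
Visit O → queue [K]
Visit K → queue []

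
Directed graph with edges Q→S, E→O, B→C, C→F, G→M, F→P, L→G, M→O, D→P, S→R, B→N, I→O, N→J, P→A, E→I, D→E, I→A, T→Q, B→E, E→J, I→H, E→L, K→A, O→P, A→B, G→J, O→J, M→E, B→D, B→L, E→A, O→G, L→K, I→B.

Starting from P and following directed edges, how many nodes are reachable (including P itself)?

16

BFS from P visits: P, A, B, C, D, E, L, N, F, I, J, O, G, K, H, M
Reachable nodes: 16 of 20 total.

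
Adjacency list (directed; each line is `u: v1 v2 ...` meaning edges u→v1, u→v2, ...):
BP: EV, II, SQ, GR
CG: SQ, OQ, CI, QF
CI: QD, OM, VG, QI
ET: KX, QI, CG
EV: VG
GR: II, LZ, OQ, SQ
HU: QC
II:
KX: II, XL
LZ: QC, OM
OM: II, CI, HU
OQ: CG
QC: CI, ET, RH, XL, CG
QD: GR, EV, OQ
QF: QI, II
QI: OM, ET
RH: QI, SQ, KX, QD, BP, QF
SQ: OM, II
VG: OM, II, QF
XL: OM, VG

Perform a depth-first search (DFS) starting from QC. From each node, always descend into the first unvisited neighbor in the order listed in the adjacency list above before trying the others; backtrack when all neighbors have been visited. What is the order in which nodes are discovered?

Visit QC
QC → CI
CI → QD
QD → GR
GR → II
GR → LZ
LZ → OM
OM → HU
GR → OQ
OQ → CG
CG → SQ
CG → QF
QF → QI
QI → ET
ET → KX
KX → XL
XL → VG
QD → EV
QC → RH
RH → BP

QC → CI → QD → GR → II → LZ → OM → HU → OQ → CG → SQ → QF → QI → ET → KX → XL → VG → EV → RH → BP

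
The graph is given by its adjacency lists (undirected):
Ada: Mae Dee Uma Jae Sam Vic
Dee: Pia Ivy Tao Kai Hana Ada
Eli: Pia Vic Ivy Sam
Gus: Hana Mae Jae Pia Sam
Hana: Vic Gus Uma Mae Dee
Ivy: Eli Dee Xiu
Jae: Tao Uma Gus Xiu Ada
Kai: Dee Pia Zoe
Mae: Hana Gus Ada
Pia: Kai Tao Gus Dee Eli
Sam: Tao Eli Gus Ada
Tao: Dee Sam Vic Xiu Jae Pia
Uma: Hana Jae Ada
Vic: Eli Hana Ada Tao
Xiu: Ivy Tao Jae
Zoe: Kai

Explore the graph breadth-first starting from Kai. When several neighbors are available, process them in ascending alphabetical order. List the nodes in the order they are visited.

Kai Dee Pia Zoe Ada Hana Ivy Tao Eli Gus Jae Mae Sam Uma Vic Xiu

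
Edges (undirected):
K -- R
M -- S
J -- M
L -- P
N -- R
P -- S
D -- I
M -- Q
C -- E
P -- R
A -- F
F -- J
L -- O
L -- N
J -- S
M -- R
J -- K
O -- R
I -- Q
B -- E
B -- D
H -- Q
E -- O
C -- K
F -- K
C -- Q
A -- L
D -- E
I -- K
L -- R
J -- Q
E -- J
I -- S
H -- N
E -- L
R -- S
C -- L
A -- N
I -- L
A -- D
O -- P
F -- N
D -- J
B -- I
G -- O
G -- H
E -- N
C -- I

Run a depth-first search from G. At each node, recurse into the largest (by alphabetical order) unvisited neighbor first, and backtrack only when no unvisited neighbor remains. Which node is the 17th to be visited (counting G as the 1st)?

Visit G
G → O
O → R
R → S
S → P
P → L
L → N
N → H
H → Q
Q → M
M → J
J → K
K → I
I → D
D → E
E → C
E → B
D → A
A → F

Visit order: G, O, R, S, P, L, N, H, Q, M, J, K, I, D, E, C, B, A, F

B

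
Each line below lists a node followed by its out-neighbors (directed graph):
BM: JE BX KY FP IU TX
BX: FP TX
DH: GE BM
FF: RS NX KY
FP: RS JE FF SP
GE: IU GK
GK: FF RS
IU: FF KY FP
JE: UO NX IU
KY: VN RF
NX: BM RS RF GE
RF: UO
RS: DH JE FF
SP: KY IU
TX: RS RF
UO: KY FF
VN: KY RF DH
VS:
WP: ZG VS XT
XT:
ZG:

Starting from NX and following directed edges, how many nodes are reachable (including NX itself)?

17

BFS from NX visits: NX, BM, RS, RF, GE, JE, BX, KY, FP, IU, TX, DH, FF, UO, GK, VN, SP
Reachable nodes: 17 of 21 total.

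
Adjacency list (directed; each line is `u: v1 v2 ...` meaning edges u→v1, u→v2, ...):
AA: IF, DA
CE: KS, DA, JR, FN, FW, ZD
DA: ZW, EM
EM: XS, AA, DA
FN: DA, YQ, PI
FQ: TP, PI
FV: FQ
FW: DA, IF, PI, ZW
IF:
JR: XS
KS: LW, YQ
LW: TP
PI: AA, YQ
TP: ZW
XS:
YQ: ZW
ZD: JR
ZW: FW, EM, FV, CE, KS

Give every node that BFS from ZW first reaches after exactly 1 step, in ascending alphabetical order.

Level 0: ZW
Level 1: CE, EM, FV, FW, KS
Level 2: AA, DA, FN, FQ, IF, JR, LW, PI, XS, YQ, ZD
Level 3: TP

CE, EM, FV, FW, KS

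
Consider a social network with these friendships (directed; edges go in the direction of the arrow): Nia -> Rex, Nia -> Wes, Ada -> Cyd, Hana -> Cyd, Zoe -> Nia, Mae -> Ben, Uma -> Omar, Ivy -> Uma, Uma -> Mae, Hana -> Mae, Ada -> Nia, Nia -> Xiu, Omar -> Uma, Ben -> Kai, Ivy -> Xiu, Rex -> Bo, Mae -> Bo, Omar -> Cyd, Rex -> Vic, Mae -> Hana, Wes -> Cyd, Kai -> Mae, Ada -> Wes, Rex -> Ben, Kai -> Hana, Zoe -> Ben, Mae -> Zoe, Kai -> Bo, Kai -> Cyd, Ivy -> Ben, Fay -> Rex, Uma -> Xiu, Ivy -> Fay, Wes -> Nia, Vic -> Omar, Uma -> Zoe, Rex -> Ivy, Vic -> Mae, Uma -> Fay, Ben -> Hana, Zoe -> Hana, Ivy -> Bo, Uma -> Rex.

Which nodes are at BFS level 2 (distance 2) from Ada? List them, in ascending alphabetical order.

Rex, Xiu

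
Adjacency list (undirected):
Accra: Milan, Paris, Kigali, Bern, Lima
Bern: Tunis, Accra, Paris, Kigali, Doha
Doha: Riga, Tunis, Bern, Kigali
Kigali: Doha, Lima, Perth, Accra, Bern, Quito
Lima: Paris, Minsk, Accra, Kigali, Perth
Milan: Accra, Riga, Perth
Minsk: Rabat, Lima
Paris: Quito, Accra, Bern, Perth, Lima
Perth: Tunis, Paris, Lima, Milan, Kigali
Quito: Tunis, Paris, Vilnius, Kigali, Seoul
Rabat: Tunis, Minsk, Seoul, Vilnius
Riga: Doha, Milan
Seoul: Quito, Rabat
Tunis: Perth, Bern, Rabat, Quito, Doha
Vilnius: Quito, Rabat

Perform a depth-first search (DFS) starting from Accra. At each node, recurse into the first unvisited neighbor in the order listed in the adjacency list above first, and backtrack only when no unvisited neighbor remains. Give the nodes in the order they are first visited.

Visit Accra
Accra → Milan
Milan → Riga
Riga → Doha
Doha → Tunis
Tunis → Perth
Perth → Paris
Paris → Quito
Quito → Vilnius
Vilnius → Rabat
Rabat → Minsk
Minsk → Lima
Lima → Kigali
Kigali → Bern
Rabat → Seoul

Accra → Milan → Riga → Doha → Tunis → Perth → Paris → Quito → Vilnius → Rabat → Minsk → Lima → Kigali → Bern → Seoul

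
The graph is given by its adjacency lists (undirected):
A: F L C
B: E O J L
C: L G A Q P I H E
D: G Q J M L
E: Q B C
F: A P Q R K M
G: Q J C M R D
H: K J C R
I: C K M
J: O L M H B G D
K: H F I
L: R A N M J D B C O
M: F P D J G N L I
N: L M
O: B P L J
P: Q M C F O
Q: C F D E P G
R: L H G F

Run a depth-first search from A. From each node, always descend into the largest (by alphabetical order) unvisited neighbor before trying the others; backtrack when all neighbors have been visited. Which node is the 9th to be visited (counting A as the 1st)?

Q

Visit A
A → L
L → R
R → H
H → K
K → I
I → M
M → P
P → Q
Q → G
G → J
J → O
O → B
B → E
E → C
J → D
Q → F
M → N

Visit order: A, L, R, H, K, I, M, P, Q, G, J, O, B, E, C, D, F, N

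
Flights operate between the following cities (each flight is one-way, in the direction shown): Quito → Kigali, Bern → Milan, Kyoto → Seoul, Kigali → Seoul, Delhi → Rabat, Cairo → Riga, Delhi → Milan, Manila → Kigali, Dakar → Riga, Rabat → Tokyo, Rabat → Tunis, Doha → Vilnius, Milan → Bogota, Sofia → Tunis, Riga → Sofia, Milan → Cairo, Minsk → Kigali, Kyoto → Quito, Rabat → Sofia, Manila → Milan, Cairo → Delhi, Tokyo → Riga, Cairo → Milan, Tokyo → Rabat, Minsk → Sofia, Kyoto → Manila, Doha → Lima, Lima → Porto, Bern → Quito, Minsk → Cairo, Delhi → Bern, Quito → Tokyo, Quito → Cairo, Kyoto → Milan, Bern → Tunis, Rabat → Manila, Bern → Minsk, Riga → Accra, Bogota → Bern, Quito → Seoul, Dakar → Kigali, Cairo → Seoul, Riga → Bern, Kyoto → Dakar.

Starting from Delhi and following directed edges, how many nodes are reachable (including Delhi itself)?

BFS from Delhi visits: Delhi, Rabat, Milan, Bern, Tunis, Tokyo, Sofia, Manila, Cairo, Bogota, Quito, Minsk, Riga, Kigali, Seoul, Accra
Reachable nodes: 16 of 22 total.

16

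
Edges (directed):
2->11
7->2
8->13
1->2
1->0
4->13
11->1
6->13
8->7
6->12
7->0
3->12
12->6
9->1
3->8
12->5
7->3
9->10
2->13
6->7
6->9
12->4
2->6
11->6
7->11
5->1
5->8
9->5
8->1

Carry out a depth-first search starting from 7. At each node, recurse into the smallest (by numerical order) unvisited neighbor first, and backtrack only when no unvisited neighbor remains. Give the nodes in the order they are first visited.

7 0 2 6 9 1 5 8 13 10 12 4 11 3

Visit 7
7 → 0
7 → 2
2 → 6
6 → 9
9 → 1
9 → 5
5 → 8
8 → 13
9 → 10
6 → 12
12 → 4
2 → 11
7 → 3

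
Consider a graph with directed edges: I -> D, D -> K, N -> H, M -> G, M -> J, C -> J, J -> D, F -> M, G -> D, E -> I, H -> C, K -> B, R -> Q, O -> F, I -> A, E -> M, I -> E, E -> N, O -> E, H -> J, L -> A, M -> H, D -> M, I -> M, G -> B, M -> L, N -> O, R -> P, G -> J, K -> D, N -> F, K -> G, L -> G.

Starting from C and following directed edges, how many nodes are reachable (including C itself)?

10

BFS from C visits: C, J, D, K, M, B, G, H, L, A
Reachable nodes: 10 of 18 total.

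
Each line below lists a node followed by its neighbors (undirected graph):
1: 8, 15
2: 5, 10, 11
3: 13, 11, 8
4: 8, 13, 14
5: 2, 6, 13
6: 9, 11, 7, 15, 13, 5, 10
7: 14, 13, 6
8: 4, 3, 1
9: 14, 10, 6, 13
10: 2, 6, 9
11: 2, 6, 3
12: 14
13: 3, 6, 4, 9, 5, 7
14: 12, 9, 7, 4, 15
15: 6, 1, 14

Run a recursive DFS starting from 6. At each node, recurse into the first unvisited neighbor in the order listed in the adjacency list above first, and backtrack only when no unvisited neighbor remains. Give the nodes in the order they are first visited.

6, 9, 14, 12, 7, 13, 3, 11, 2, 5, 10, 8, 4, 1, 15

Visit 6
6 → 9
9 → 14
14 → 12
14 → 7
7 → 13
13 → 3
3 → 11
11 → 2
2 → 5
2 → 10
3 → 8
8 → 4
8 → 1
1 → 15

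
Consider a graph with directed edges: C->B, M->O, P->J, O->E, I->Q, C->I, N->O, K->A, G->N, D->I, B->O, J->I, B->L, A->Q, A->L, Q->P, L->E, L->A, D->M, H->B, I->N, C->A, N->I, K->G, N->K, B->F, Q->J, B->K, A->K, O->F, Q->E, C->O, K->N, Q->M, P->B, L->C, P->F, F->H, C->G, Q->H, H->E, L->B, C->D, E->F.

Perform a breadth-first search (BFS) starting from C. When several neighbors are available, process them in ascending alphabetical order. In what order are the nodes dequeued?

C A B D G I O K L Q F M N E H J P

Visit C; enqueue A, B, D, G, I, O → queue [A, B, D, G, I, O]
Visit A; enqueue K, L, Q → queue [B, D, G, I, O, K, L, Q]
Visit B; enqueue F → queue [D, G, I, O, K, L, Q, F]
Visit D; enqueue M → queue [G, I, O, K, L, Q, F, M]
Visit G; enqueue N → queue [I, O, K, L, Q, F, M, N]
Visit I → queue [O, K, L, Q, F, M, N]
Visit O; enqueue E → queue [K, L, Q, F, M, N, E]
Visit K → queue [L, Q, F, M, N, E]
Visit L → queue [Q, F, M, N, E]
Visit Q; enqueue H, J, P → queue [F, M, N, E, H, J, P]
Visit F → queue [M, N, E, H, J, P]
Visit M → queue [N, E, H, J, P]
Visit N → queue [E, H, J, P]
Visit E → queue [H, J, P]
Visit H → queue [J, P]
Visit J → queue [P]
Visit P → queue []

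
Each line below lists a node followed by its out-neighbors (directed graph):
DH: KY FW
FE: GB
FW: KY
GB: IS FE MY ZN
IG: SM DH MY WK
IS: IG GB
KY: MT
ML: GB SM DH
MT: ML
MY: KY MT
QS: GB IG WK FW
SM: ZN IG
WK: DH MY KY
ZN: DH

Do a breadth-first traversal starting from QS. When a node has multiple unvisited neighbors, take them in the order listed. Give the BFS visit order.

Visit QS; enqueue GB, IG, WK, FW → queue [GB, IG, WK, FW]
Visit GB; enqueue IS, FE, MY, ZN → queue [IG, WK, FW, IS, FE, MY, ZN]
Visit IG; enqueue SM, DH → queue [WK, FW, IS, FE, MY, ZN, SM, DH]
Visit WK; enqueue KY → queue [FW, IS, FE, MY, ZN, SM, DH, KY]
Visit FW → queue [IS, FE, MY, ZN, SM, DH, KY]
Visit IS → queue [FE, MY, ZN, SM, DH, KY]
Visit FE → queue [MY, ZN, SM, DH, KY]
Visit MY; enqueue MT → queue [ZN, SM, DH, KY, MT]
Visit ZN → queue [SM, DH, KY, MT]
Visit SM → queue [DH, KY, MT]
Visit DH → queue [KY, MT]
Visit KY → queue [MT]
Visit MT; enqueue ML → queue [ML]
Visit ML → queue []

QS GB IG WK FW IS FE MY ZN SM DH KY MT ML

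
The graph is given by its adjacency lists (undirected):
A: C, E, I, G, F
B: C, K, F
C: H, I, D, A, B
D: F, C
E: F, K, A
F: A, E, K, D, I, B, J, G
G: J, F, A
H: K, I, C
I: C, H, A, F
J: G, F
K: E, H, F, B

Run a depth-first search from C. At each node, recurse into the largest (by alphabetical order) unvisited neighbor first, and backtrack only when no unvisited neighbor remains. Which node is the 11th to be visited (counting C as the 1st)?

Visit C
C → I
I → H
H → K
K → F
F → J
J → G
G → A
A → E
F → D
F → B

Visit order: C, I, H, K, F, J, G, A, E, D, B

B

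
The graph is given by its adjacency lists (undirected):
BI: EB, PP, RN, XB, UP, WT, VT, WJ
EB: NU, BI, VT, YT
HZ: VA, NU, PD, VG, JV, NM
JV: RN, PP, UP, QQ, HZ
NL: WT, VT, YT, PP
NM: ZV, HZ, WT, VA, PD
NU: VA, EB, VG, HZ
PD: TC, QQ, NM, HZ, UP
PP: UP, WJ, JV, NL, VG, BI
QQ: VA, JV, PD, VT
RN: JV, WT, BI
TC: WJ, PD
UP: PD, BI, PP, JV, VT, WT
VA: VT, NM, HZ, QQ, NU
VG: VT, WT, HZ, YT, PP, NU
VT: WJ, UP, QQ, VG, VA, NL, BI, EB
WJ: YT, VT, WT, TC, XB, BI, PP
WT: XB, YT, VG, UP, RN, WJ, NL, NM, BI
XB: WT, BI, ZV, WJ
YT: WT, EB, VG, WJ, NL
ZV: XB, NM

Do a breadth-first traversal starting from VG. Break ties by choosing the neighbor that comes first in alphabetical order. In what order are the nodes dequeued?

Visit VG; enqueue HZ, NU, PP, VT, WT, YT → queue [HZ, NU, PP, VT, WT, YT]
Visit HZ; enqueue JV, NM, PD, VA → queue [NU, PP, VT, WT, YT, JV, NM, PD, VA]
Visit NU; enqueue EB → queue [PP, VT, WT, YT, JV, NM, PD, VA, EB]
Visit PP; enqueue BI, NL, UP, WJ → queue [VT, WT, YT, JV, NM, PD, VA, EB, BI, NL, UP, WJ]
Visit VT; enqueue QQ → queue [WT, YT, JV, NM, PD, VA, EB, BI, NL, UP, WJ, QQ]
Visit WT; enqueue RN, XB → queue [YT, JV, NM, PD, VA, EB, BI, NL, UP, WJ, QQ, RN, XB]
Visit YT → queue [JV, NM, PD, VA, EB, BI, NL, UP, WJ, QQ, RN, XB]
Visit JV → queue [NM, PD, VA, EB, BI, NL, UP, WJ, QQ, RN, XB]
Visit NM; enqueue ZV → queue [PD, VA, EB, BI, NL, UP, WJ, QQ, RN, XB, ZV]
Visit PD; enqueue TC → queue [VA, EB, BI, NL, UP, WJ, QQ, RN, XB, ZV, TC]
Visit VA → queue [EB, BI, NL, UP, WJ, QQ, RN, XB, ZV, TC]
Visit EB → queue [BI, NL, UP, WJ, QQ, RN, XB, ZV, TC]
Visit BI → queue [NL, UP, WJ, QQ, RN, XB, ZV, TC]
Visit NL → queue [UP, WJ, QQ, RN, XB, ZV, TC]
Visit UP → queue [WJ, QQ, RN, XB, ZV, TC]
Visit WJ → queue [QQ, RN, XB, ZV, TC]
Visit QQ → queue [RN, XB, ZV, TC]
Visit RN → queue [XB, ZV, TC]
Visit XB → queue [ZV, TC]
Visit ZV → queue [TC]
Visit TC → queue []

VG -> HZ -> NU -> PP -> VT -> WT -> YT -> JV -> NM -> PD -> VA -> EB -> BI -> NL -> UP -> WJ -> QQ -> RN -> XB -> ZV -> TC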